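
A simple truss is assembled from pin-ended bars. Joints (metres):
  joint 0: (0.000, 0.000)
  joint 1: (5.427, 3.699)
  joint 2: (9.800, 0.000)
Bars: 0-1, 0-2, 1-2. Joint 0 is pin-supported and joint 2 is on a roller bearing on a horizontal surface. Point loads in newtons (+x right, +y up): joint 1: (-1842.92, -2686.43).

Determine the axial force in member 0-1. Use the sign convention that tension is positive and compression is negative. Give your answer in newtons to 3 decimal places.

-3363.509

N=3 nodes, M=3 members, R=3 reactions → 2N=6, M+R=6
member 0 (0-1): L=6.5677, (cx,cy)=(0.8263,0.5632)
member 1 (0-2): L=9.8000, (cx,cy)=(1.0000,0.0000)
member 2 (1-2): L=5.7276, (cx,cy)=(0.7635,-0.6458)
solve A·x = −loads:
  F[0-1] = -3363.5085 N (compression)
  F[0-2] = +936.3952 N (tension)
  F[1-2] = -1226.4633 N (compression)
  Rx@0 = +1842.9200 N
  Ry@0 = +1894.3591 N
  Ry@2 = +792.0709 N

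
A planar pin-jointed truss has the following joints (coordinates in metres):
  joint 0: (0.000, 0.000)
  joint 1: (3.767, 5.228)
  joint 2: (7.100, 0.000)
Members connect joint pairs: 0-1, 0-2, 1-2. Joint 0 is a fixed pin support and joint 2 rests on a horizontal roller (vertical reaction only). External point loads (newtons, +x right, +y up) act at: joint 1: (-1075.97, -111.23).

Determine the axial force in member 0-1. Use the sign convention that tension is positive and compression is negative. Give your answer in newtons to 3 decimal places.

-1040.881

N=3 nodes, M=3 members, R=3 reactions → 2N=6, M+R=6
member 0 (0-1): L=6.4438, (cx,cy)=(0.5846,0.8113)
member 1 (0-2): L=7.1000, (cx,cy)=(1.0000,0.0000)
member 2 (1-2): L=6.2001, (cx,cy)=(0.5376,-0.8432)
solve A·x = −loads:
  F[0-1] = -1040.8810 N (compression)
  F[0-2] = -467.4762 N (compression)
  F[1-2] = +869.6026 N (tension)
  Rx@0 = +1075.9700 N
  Ry@0 = +844.4931 N
  Ry@2 = -733.2631 N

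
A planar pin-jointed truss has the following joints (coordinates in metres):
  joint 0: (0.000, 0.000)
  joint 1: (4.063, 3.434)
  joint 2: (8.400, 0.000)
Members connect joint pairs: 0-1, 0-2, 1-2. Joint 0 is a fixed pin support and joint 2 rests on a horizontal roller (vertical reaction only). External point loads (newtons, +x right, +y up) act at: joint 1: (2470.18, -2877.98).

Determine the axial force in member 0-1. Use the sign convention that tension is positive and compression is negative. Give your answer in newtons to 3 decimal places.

N=3 nodes, M=3 members, R=3 reactions → 2N=6, M+R=6
member 0 (0-1): L=5.3198, (cx,cy)=(0.7637,0.6455)
member 1 (0-2): L=8.4000, (cx,cy)=(1.0000,0.0000)
member 2 (1-2): L=5.5319, (cx,cy)=(0.7840,-0.6208)
solve A·x = −loads:
  F[0-1] = -737.5465 N (compression)
  F[0-2] = +3033.4810 N (tension)
  F[1-2] = -3869.2450 N (compression)
  Rx@0 = -2470.1800 N
  Ry@0 = +476.0954 N
  Ry@2 = +2401.8846 N

-737.546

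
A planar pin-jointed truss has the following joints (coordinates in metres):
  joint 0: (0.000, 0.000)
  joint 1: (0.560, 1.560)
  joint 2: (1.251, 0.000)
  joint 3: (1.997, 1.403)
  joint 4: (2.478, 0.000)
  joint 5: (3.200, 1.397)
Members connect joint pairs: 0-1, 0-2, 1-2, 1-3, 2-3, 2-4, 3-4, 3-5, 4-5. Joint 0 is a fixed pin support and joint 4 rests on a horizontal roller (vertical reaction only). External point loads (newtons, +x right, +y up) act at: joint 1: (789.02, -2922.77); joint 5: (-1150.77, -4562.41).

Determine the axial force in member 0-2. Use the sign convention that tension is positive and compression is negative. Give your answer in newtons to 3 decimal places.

27.728

N=6 nodes, M=9 members, R=3 reactions → 2N=12, M+R=12
member 0 (0-1): L=1.6575, (cx,cy)=(0.3379,0.9412)
member 1 (0-2): L=1.2510, (cx,cy)=(1.0000,0.0000)
member 2 (1-2): L=1.7062, (cx,cy)=(0.4050,-0.9143)
member 3 (1-3): L=1.4456, (cx,cy)=(0.9941,-0.1086)
member 4 (2-3): L=1.5890, (cx,cy)=(0.4695,0.8829)
member 5 (2-4): L=1.2270, (cx,cy)=(1.0000,0.0000)
member 6 (3-4): L=1.4832, (cx,cy)=(0.3243,-0.9460)
member 7 (3-5): L=1.2030, (cx,cy)=(1.0000,-0.0050)
member 8 (4-5): L=1.5725, (cx,cy)=(0.4591,0.8884)
solve A·x = −loads:
  F[0-1] = -1152.7633 N (compression)
  F[0-2] = +27.7281 N (tension)
  F[1-2] = -1964.2526 N (compression)
  F[1-3] = -385.2623 N (compression)
  F[2-3] = +2034.0488 N (tension)
  F[2-4] = -1722.7264 N (compression)
  F[3-4] = -1949.1485 N (compression)
  F[3-5] = +1204.0940 N (tension)
  F[4-5] = -5128.9509 N (compression)
  Rx@0 = +361.7500 N
  Ry@0 = +1084.9747 N
  Ry@4 = +6400.2053 N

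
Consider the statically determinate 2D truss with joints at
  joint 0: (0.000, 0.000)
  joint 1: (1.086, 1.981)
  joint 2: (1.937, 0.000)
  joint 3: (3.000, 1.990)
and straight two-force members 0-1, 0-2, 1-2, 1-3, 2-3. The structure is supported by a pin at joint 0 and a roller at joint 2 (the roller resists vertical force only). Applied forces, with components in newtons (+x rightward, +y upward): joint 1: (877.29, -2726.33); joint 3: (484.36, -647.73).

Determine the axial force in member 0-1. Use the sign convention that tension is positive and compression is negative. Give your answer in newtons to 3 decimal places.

630.091

N=4 nodes, M=5 members, R=3 reactions → 2N=8, M+R=8
member 0 (0-1): L=2.2591, (cx,cy)=(0.4807,0.8769)
member 1 (0-2): L=1.9370, (cx,cy)=(1.0000,0.0000)
member 2 (1-2): L=2.1561, (cx,cy)=(0.3947,-0.9188)
member 3 (1-3): L=1.9140, (cx,cy)=(1.0000,0.0047)
member 4 (2-3): L=2.2561, (cx,cy)=(0.4712,0.8820)
solve A·x = −loads:
  F[0-1] = +630.0908 N (tension)
  F[0-2] = +1058.7579 N (tension)
  F[1-2] = -3564.3202 N (compression)
  F[1-3] = +832.4586 N (tension)
  F[2-3] = -738.7872 N (compression)
  Rx@0 = -1361.6500 N
  Ry@0 = -552.5132 N
  Ry@2 = +3926.5732 N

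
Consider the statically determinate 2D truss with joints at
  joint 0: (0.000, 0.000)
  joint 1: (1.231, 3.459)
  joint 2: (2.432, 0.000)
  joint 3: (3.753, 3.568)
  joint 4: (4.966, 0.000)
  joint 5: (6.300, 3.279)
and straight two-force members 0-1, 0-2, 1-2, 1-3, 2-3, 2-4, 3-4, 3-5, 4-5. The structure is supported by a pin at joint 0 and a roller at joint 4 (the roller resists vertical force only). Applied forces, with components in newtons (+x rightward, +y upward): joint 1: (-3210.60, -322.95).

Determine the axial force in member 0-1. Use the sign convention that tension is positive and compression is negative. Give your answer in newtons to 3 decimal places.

N=6 nodes, M=9 members, R=3 reactions → 2N=12, M+R=12
member 0 (0-1): L=3.6715, (cx,cy)=(0.3353,0.9421)
member 1 (0-2): L=2.4320, (cx,cy)=(1.0000,0.0000)
member 2 (1-2): L=3.6616, (cx,cy)=(0.3280,-0.9447)
member 3 (1-3): L=2.5244, (cx,cy)=(0.9991,0.0432)
member 4 (2-3): L=3.8047, (cx,cy)=(0.3472,0.9378)
member 5 (2-4): L=2.5340, (cx,cy)=(1.0000,0.0000)
member 6 (3-4): L=3.7686, (cx,cy)=(0.3219,-0.9468)
member 7 (3-5): L=2.5633, (cx,cy)=(0.9936,-0.1127)
member 8 (4-5): L=3.5400, (cx,cy)=(0.3768,0.9263)
solve A·x = −loads:
  F[0-1] = -2631.5147 N (compression)
  F[0-2] = -2328.2961 N (compression)
  F[1-2] = +2353.7213 N (tension)
  F[1-3] = +1557.7247 N (tension)
  F[2-3] = -2371.0072 N (compression)
  F[2-4] = -733.0509 N (compression)
  F[3-4] = +2277.4453 N (tension)
  F[3-5] = +0.0000 N (tension)
  F[4-5] = -0.0000 N (compression)
  Rx@0 = +3210.6000 N
  Ry@0 = +2479.1953 N
  Ry@4 = -2156.2453 N

-2631.515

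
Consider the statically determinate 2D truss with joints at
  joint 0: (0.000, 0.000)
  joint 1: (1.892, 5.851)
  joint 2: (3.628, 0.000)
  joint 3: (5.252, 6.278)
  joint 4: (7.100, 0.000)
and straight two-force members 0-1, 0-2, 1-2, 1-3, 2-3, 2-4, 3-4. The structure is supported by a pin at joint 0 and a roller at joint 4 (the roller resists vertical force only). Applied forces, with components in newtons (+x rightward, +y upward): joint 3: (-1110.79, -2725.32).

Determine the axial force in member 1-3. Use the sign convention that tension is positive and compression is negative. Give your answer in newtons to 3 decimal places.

-1018.882

N=5 nodes, M=7 members, R=3 reactions → 2N=10, M+R=10
member 0 (0-1): L=6.1493, (cx,cy)=(0.3077,0.9515)
member 1 (0-2): L=3.6280, (cx,cy)=(1.0000,0.0000)
member 2 (1-2): L=6.1031, (cx,cy)=(0.2844,-0.9587)
member 3 (1-3): L=3.3870, (cx,cy)=(0.9920,0.1261)
member 4 (2-3): L=6.4846, (cx,cy)=(0.2504,0.9681)
member 5 (2-4): L=3.4720, (cx,cy)=(1.0000,0.0000)
member 6 (3-4): L=6.5443, (cx,cy)=(0.2824,-0.9593)
solve A·x = −loads:
  F[0-1] = -1777.7783 N (compression)
  F[0-2] = -563.8078 N (compression)
  F[1-2] = +1630.4395 N (tension)
  F[1-3] = -1018.8824 N (compression)
  F[2-3] = -1614.5407 N (compression)
  F[2-4] = +304.3049 N (tension)
  F[3-4] = -1077.6379 N (compression)
  Rx@0 = +1110.7900 N
  Ry@0 = +1691.5396 N
  Ry@4 = +1033.7804 N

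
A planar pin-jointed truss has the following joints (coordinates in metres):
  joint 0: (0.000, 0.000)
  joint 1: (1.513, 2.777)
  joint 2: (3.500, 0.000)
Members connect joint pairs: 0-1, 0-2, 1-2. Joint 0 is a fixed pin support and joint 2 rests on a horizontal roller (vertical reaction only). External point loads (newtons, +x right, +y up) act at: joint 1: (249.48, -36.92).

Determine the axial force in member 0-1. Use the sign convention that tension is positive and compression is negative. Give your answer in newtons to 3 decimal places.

201.548

N=3 nodes, M=3 members, R=3 reactions → 2N=6, M+R=6
member 0 (0-1): L=3.1624, (cx,cy)=(0.4784,0.8781)
member 1 (0-2): L=3.5000, (cx,cy)=(1.0000,0.0000)
member 2 (1-2): L=3.4147, (cx,cy)=(0.5819,-0.8133)
solve A·x = −loads:
  F[0-1] = +201.5482 N (tension)
  F[0-2] = +153.0531 N (tension)
  F[1-2] = -263.0217 N (compression)
  Rx@0 = -249.4800 N
  Ry@0 = -176.9845 N
  Ry@2 = +213.9045 N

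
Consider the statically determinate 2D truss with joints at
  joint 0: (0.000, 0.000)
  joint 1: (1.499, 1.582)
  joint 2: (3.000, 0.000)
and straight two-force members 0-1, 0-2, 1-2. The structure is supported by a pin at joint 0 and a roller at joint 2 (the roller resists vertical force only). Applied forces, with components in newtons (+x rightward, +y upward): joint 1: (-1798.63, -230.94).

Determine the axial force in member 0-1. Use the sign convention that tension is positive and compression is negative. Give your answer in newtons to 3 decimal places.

-1465.816

N=3 nodes, M=3 members, R=3 reactions → 2N=6, M+R=6
member 0 (0-1): L=2.1794, (cx,cy)=(0.6878,0.7259)
member 1 (0-2): L=3.0000, (cx,cy)=(1.0000,0.0000)
member 2 (1-2): L=2.1808, (cx,cy)=(0.6883,-0.7254)
solve A·x = −loads:
  F[0-1] = -1465.8158 N (compression)
  F[0-2] = -790.4298 N (compression)
  F[1-2] = +1148.3941 N (tension)
  Rx@0 = +1798.6300 N
  Ry@0 = +1064.0245 N
  Ry@2 = -833.0845 N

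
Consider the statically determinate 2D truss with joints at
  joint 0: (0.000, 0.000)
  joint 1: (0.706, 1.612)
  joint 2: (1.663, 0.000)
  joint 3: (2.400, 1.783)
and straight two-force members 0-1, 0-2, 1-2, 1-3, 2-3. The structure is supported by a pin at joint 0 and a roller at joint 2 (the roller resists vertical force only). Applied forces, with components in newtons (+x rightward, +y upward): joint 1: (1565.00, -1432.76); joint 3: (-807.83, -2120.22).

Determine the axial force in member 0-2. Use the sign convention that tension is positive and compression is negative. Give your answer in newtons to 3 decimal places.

421.685

N=4 nodes, M=5 members, R=3 reactions → 2N=8, M+R=8
member 0 (0-1): L=1.7598, (cx,cy)=(0.4012,0.9160)
member 1 (0-2): L=1.6630, (cx,cy)=(1.0000,0.0000)
member 2 (1-2): L=1.8747, (cx,cy)=(0.5105,-0.8599)
member 3 (1-3): L=1.7026, (cx,cy)=(0.9949,0.1004)
member 4 (2-3): L=1.9293, (cx,cy)=(0.3820,0.9242)
solve A·x = −loads:
  F[0-1] = +836.2517 N (tension)
  F[0-2] = +421.6855 N (tension)
  F[1-2] = -2548.6520 N (compression)
  F[1-3] = +71.9081 N (tension)
  F[2-3] = -2302.0228 N (compression)
  Rx@0 = -757.1700 N
  Ry@0 = -766.0072 N
  Ry@2 = +4318.9872 N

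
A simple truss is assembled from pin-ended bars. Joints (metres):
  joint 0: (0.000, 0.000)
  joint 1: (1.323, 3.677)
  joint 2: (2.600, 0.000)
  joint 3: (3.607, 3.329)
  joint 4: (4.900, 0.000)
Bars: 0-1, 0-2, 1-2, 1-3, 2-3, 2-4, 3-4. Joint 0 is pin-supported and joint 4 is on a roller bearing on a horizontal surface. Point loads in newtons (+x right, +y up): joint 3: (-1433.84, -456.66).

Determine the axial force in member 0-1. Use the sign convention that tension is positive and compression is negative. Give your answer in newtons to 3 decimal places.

-1163.335

N=5 nodes, M=7 members, R=3 reactions → 2N=10, M+R=10
member 0 (0-1): L=3.9078, (cx,cy)=(0.3386,0.9409)
member 1 (0-2): L=2.6000, (cx,cy)=(1.0000,0.0000)
member 2 (1-2): L=3.8924, (cx,cy)=(0.3281,-0.9447)
member 3 (1-3): L=2.3104, (cx,cy)=(0.9886,-0.1506)
member 4 (2-3): L=3.4780, (cx,cy)=(0.2895,0.9572)
member 5 (2-4): L=2.3000, (cx,cy)=(1.0000,0.0000)
member 6 (3-4): L=3.5713, (cx,cy)=(0.3621,-0.9322)
solve A·x = −loads:
  F[0-1] = -1163.3351 N (compression)
  F[0-2] = -1039.9855 N (compression)
  F[1-2] = +1290.5875 N (tension)
  F[1-3] = -826.6922 N (compression)
  F[2-3] = -1273.7140 N (compression)
  F[2-4] = -247.7929 N (compression)
  F[3-4] = +684.4080 N (tension)
  Rx@0 = +1433.8400 N
  Ry@0 = +1094.6357 N
  Ry@4 = -637.9757 N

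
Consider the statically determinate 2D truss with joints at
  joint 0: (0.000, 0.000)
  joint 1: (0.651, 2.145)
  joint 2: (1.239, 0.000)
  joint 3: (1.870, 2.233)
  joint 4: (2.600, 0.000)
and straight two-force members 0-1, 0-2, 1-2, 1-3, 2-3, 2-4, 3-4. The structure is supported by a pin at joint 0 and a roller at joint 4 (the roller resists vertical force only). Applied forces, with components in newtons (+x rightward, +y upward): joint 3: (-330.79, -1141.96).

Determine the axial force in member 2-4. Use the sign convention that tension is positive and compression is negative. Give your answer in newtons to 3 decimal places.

N=5 nodes, M=7 members, R=3 reactions → 2N=10, M+R=10
member 0 (0-1): L=2.2416, (cx,cy)=(0.2904,0.9569)
member 1 (0-2): L=1.2390, (cx,cy)=(1.0000,0.0000)
member 2 (1-2): L=2.2241, (cx,cy)=(0.2644,-0.9644)
member 3 (1-3): L=1.2222, (cx,cy)=(0.9974,0.0720)
member 4 (2-3): L=2.3204, (cx,cy)=(0.2719,0.9623)
member 5 (2-4): L=1.3610, (cx,cy)=(1.0000,0.0000)
member 6 (3-4): L=2.3493, (cx,cy)=(0.3107,-0.9505)
solve A·x = −loads:
  F[0-1] = -631.9622 N (compression)
  F[0-2] = -147.2581 N (compression)
  F[1-2] = +601.3953 N (tension)
  F[1-3] = -343.4157 N (compression)
  F[2-3] = -602.7101 N (compression)
  F[2-4] = +175.6299 N (tension)
  F[3-4] = -565.2144 N (compression)
  Rx@0 = +330.7900 N
  Ry@0 = +604.7249 N
  Ry@4 = +537.2351 N

175.630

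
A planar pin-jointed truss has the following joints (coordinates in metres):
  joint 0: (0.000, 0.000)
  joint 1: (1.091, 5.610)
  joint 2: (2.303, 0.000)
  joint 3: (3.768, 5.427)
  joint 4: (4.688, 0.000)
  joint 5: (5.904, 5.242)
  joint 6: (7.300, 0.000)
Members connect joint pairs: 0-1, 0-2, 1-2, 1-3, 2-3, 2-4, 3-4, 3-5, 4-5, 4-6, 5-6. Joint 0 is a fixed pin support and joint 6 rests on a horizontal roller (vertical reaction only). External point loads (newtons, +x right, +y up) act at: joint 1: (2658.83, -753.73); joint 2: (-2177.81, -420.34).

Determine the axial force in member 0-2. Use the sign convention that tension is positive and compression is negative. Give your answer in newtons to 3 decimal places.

N=7 nodes, M=11 members, R=3 reactions → 2N=14, M+R=14
member 0 (0-1): L=5.7151, (cx,cy)=(0.1909,0.9816)
member 1 (0-2): L=2.3030, (cx,cy)=(1.0000,0.0000)
member 2 (1-2): L=5.7394, (cx,cy)=(0.2112,-0.9774)
member 3 (1-3): L=2.6832, (cx,cy)=(0.9977,-0.0682)
member 4 (2-3): L=5.6213, (cx,cy)=(0.2606,0.9654)
member 5 (2-4): L=2.3850, (cx,cy)=(1.0000,0.0000)
member 6 (3-4): L=5.5044, (cx,cy)=(0.1671,-0.9859)
member 7 (3-5): L=2.1440, (cx,cy)=(0.9963,-0.0863)
member 8 (4-5): L=5.3812, (cx,cy)=(0.2260,0.9741)
member 9 (4-6): L=2.6120, (cx,cy)=(1.0000,0.0000)
member 10 (5-6): L=5.4247, (cx,cy)=(0.2573,-0.9663)
solve A·x = −loads:
  F[0-1] = +1135.3571 N (tension)
  F[0-2] = +264.2829 N (tension)
  F[1-2] = -1766.6066 N (compression)
  F[1-3] = -2073.8659 N (compression)
  F[2-3] = +2223.9638 N (tension)
  F[2-4] = +1489.4326 N (tension)
  F[3-4] = -2222.9970 N (compression)
  F[3-5] = -1122.0700 N (compression)
  F[4-5] = +2249.9244 N (tension)
  F[4-6] = +609.4645 N (tension)
  F[5-6] = -2368.3112 N (compression)
  Rx@0 = -481.0200 N
  Ry@0 = -1114.4778 N
  Ry@6 = +2288.5478 N

264.283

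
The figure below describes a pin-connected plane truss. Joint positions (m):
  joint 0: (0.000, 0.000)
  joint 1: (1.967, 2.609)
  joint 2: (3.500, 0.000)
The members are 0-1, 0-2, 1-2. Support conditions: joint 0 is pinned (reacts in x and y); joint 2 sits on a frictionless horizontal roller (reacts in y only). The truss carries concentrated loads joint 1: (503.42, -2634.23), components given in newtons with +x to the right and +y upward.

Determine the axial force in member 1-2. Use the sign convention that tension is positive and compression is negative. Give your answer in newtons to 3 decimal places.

N=3 nodes, M=3 members, R=3 reactions → 2N=6, M+R=6
member 0 (0-1): L=3.2674, (cx,cy)=(0.6020,0.7985)
member 1 (0-2): L=3.5000, (cx,cy)=(1.0000,0.0000)
member 2 (1-2): L=3.0260, (cx,cy)=(0.5066,-0.8622)
solve A·x = −loads:
  F[0-1] = -974.9996 N (compression)
  F[0-2] = +1090.3754 N (tension)
  F[1-2] = -2152.3347 N (compression)
  Rx@0 = -503.4200 N
  Ry@0 = +778.5291 N
  Ry@2 = +1855.7009 N

-2152.335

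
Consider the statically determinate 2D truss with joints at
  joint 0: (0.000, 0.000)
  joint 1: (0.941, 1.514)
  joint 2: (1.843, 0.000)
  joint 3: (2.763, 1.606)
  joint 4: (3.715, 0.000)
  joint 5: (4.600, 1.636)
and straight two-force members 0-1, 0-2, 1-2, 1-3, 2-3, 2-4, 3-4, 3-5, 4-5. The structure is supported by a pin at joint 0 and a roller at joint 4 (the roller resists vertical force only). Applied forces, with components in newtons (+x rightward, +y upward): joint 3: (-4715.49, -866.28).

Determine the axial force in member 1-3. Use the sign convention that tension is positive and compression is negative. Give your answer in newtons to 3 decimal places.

-2674.765

N=6 nodes, M=9 members, R=3 reactions → 2N=12, M+R=12
member 0 (0-1): L=1.7826, (cx,cy)=(0.5279,0.8493)
member 1 (0-2): L=1.8430, (cx,cy)=(1.0000,0.0000)
member 2 (1-2): L=1.7623, (cx,cy)=(0.5118,-0.8591)
member 3 (1-3): L=1.8243, (cx,cy)=(0.9987,0.0504)
member 4 (2-3): L=1.8508, (cx,cy)=(0.4971,0.8677)
member 5 (2-4): L=1.8720, (cx,cy)=(1.0000,0.0000)
member 6 (3-4): L=1.8670, (cx,cy)=(0.5099,-0.8602)
member 7 (3-5): L=1.8372, (cx,cy)=(0.9999,0.0163)
member 8 (4-5): L=1.8600, (cx,cy)=(0.4758,0.8796)
solve A·x = −loads:
  F[0-1] = -2661.5489 N (compression)
  F[0-2] = -3310.5131 N (compression)
  F[1-2] = +2474.2634 N (tension)
  F[1-3] = -2674.7651 N (compression)
  F[2-3] = -2449.6843 N (compression)
  F[2-4] = -826.4645 N (compression)
  F[3-4] = +1620.7734 N (tension)
  F[3-5] = -0.0000 N (compression)
  F[4-5] = -0.0000 N (compression)
  Rx@0 = +4715.4900 N
  Ry@0 = +2260.5048 N
  Ry@4 = -1394.2248 N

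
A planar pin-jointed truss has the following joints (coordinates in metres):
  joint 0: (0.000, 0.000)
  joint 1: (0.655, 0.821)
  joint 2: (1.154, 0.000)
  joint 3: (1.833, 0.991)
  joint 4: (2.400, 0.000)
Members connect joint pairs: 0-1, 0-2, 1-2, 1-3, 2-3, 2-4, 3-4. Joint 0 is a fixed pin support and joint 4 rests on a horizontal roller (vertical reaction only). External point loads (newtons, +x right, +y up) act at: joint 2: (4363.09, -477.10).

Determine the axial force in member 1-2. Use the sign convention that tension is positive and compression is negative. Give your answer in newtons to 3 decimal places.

N=5 nodes, M=7 members, R=3 reactions → 2N=10, M+R=10
member 0 (0-1): L=1.0503, (cx,cy)=(0.6236,0.7817)
member 1 (0-2): L=1.1540, (cx,cy)=(1.0000,0.0000)
member 2 (1-2): L=0.9608, (cx,cy)=(0.5194,-0.8545)
member 3 (1-3): L=1.1902, (cx,cy)=(0.9897,0.1428)
member 4 (2-3): L=1.2013, (cx,cy)=(0.5652,0.8249)
member 5 (2-4): L=1.2460, (cx,cy)=(1.0000,0.0000)
member 6 (3-4): L=1.1417, (cx,cy)=(0.4966,-0.8680)
solve A·x = −loads:
  F[0-1] = -316.8647 N (compression)
  F[0-2] = +4560.7025 N (tension)
  F[1-2] = +235.8020 N (tension)
  F[1-3] = -323.4005 N (compression)
  F[2-3] = +334.0824 N (tension)
  F[2-4] = +131.2543 N (tension)
  F[3-4] = -264.3002 N (compression)
  Rx@0 = -4363.0900 N
  Ry@0 = +247.6944 N
  Ry@4 = +229.4056 N

235.802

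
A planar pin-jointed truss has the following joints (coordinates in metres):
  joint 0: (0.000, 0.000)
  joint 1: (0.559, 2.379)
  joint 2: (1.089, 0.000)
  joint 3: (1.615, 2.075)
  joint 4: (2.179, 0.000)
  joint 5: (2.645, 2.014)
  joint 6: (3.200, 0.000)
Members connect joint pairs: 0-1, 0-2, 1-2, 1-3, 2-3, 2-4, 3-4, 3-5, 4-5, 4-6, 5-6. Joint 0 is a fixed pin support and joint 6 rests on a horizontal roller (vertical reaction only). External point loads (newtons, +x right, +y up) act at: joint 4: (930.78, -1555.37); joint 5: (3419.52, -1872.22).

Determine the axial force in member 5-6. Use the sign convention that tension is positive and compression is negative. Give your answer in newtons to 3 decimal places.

N=7 nodes, M=11 members, R=3 reactions → 2N=14, M+R=14
member 0 (0-1): L=2.4438, (cx,cy)=(0.2287,0.9735)
member 1 (0-2): L=1.0890, (cx,cy)=(1.0000,0.0000)
member 2 (1-2): L=2.4373, (cx,cy)=(0.2175,-0.9761)
member 3 (1-3): L=1.0989, (cx,cy)=(0.9610,-0.2766)
member 4 (2-3): L=2.1406, (cx,cy)=(0.2457,0.9693)
member 5 (2-4): L=1.0900, (cx,cy)=(1.0000,0.0000)
member 6 (3-4): L=2.1503, (cx,cy)=(0.2623,-0.9650)
member 7 (3-5): L=1.0318, (cx,cy)=(0.9983,-0.0591)
member 8 (4-5): L=2.0672, (cx,cy)=(0.2254,0.9743)
member 9 (4-6): L=1.0210, (cx,cy)=(1.0000,0.0000)
member 10 (5-6): L=2.0891, (cx,cy)=(0.2657,-0.9641)
solve A·x = −loads:
  F[0-1] = +1367.4421 N (tension)
  F[0-2] = +4037.5074 N (tension)
  F[1-2] = -1555.8598 N (compression)
  F[1-3] = +677.5604 N (tension)
  F[2-3] = +1566.6631 N (tension)
  F[2-4] = +3314.2195 N (tension)
  F[3-4] = -1466.6803 N (compression)
  F[3-5] = +1423.2669 N (tension)
  F[4-5] = +3049.1844 N (tension)
  F[4-6] = +1311.3810 N (tension)
  F[5-6] = -4936.1603 N (compression)
  Rx@0 = -4350.3000 N
  Ry@0 = -1331.1870 N
  Ry@6 = +4758.7770 N

-4936.160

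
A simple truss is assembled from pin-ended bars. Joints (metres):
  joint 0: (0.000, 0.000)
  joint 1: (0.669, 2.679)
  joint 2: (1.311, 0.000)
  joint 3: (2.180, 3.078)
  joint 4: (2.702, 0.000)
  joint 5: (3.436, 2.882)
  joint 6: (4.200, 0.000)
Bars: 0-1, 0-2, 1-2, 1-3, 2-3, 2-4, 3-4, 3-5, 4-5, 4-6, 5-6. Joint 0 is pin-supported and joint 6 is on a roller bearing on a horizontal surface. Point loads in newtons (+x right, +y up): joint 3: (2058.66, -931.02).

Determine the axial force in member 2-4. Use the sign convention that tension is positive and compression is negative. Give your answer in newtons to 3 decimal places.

N=7 nodes, M=11 members, R=3 reactions → 2N=14, M+R=14
member 0 (0-1): L=2.7613, (cx,cy)=(0.2423,0.9702)
member 1 (0-2): L=1.3110, (cx,cy)=(1.0000,0.0000)
member 2 (1-2): L=2.7549, (cx,cy)=(0.2330,-0.9725)
member 3 (1-3): L=1.5628, (cx,cy)=(0.9669,0.2553)
member 4 (2-3): L=3.1983, (cx,cy)=(0.2717,0.9624)
member 5 (2-4): L=1.3910, (cx,cy)=(1.0000,0.0000)
member 6 (3-4): L=3.1219, (cx,cy)=(0.1672,-0.9859)
member 7 (3-5): L=1.2712, (cx,cy)=(0.9880,-0.1542)
member 8 (4-5): L=2.9740, (cx,cy)=(0.2468,0.9691)
member 9 (4-6): L=1.4980, (cx,cy)=(1.0000,0.0000)
member 10 (5-6): L=2.9815, (cx,cy)=(0.2562,-0.9666)
solve A·x = −loads:
  F[0-1] = +1093.5069 N (tension)
  F[0-2] = +1793.7252 N (tension)
  F[1-2] = -958.3785 N (compression)
  F[1-3] = +505.0155 N (tension)
  F[2-3] = +968.4224 N (tension)
  F[2-4] = +1307.2559 N (tension)
  F[3-4] = -1862.7762 N (compression)
  F[3-5] = -1007.8456 N (compression)
  F[4-5] = +1895.1802 N (tension)
  F[4-6] = +528.0527 N (tension)
  F[5-6] = -2060.7509 N (compression)
  Rx@0 = -2058.6600 N
  Ry@0 = -1060.9274 N
  Ry@6 = +1991.9474 N

1307.256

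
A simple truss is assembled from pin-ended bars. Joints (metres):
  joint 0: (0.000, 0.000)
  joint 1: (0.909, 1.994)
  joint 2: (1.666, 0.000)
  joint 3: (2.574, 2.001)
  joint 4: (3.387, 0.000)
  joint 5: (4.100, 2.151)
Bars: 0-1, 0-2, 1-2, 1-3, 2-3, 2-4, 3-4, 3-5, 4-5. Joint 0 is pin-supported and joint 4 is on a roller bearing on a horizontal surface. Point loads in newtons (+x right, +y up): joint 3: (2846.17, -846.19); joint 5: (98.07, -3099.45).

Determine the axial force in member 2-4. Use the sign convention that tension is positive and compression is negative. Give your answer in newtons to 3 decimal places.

N=6 nodes, M=9 members, R=3 reactions → 2N=12, M+R=12
member 0 (0-1): L=2.1914, (cx,cy)=(0.4148,0.9099)
member 1 (0-2): L=1.6660, (cx,cy)=(1.0000,0.0000)
member 2 (1-2): L=2.1329, (cx,cy)=(0.3549,-0.9349)
member 3 (1-3): L=1.6650, (cx,cy)=(1.0000,0.0042)
member 4 (2-3): L=2.1974, (cx,cy)=(0.4132,0.9106)
member 5 (2-4): L=1.7210, (cx,cy)=(1.0000,0.0000)
member 6 (3-4): L=2.1599, (cx,cy)=(0.3764,-0.9265)
member 7 (3-5): L=1.5334, (cx,cy)=(0.9952,0.0978)
member 8 (4-5): L=2.2661, (cx,cy)=(0.3146,0.9492)
solve A·x = −loads:
  F[0-1] = +2410.2507 N (tension)
  F[0-2] = +1944.4686 N (tension)
  F[1-2] = -2337.6155 N (compression)
  F[1-3] = +1829.4605 N (tension)
  F[2-3] = +2399.9028 N (tension)
  F[2-4] = +123.1079 N (tension)
  F[3-4] = -3157.1583 N (compression)
  F[3-5] = +1168.9684 N (tension)
  F[4-5] = -3385.7617 N (compression)
  Rx@0 = -2944.2400 N
  Ry@0 = -2193.1178 N
  Ry@4 = +6138.7578 N

123.108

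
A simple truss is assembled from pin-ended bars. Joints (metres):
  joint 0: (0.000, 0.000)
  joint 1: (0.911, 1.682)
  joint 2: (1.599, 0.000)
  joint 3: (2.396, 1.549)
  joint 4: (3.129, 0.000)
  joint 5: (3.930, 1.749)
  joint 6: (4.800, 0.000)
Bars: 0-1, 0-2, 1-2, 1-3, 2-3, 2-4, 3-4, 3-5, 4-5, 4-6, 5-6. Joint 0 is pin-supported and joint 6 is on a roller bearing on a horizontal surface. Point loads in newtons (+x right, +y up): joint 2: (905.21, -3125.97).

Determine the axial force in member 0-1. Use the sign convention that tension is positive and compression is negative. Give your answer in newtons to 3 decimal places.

N=7 nodes, M=11 members, R=3 reactions → 2N=14, M+R=14
member 0 (0-1): L=1.9129, (cx,cy)=(0.4762,0.8793)
member 1 (0-2): L=1.5990, (cx,cy)=(1.0000,0.0000)
member 2 (1-2): L=1.8173, (cx,cy)=(0.3786,-0.9256)
member 3 (1-3): L=1.4909, (cx,cy)=(0.9960,-0.0892)
member 4 (2-3): L=1.7420, (cx,cy)=(0.4575,0.8892)
member 5 (2-4): L=1.5300, (cx,cy)=(1.0000,0.0000)
member 6 (3-4): L=1.7137, (cx,cy)=(0.4277,-0.9039)
member 7 (3-5): L=1.5470, (cx,cy)=(0.9916,0.1293)
member 8 (4-5): L=1.9237, (cx,cy)=(0.4164,0.9092)
member 9 (4-6): L=1.6710, (cx,cy)=(1.0000,0.0000)
member 10 (5-6): L=1.9534, (cx,cy)=(0.4454,-0.8953)
solve A·x = −loads:
  F[0-1] = -2370.7575 N (compression)
  F[0-2] = +2034.2820 N (tension)
  F[1-2] = +2451.3387 N (tension)
  F[1-3] = -2065.3583 N (compression)
  F[2-3] = +963.8967 N (tension)
  F[2-4] = +1616.1255 N (tension)
  F[3-4] = -1304.6613 N (compression)
  F[3-5] = -1067.0310 N (compression)
  F[4-5] = +1297.0793 N (tension)
  F[4-6] = +517.9901 N (tension)
  F[5-6] = -1163.0564 N (compression)
  Rx@0 = -905.2100 N
  Ry@0 = +2084.6312 N
  Ry@6 = +1041.3388 N

-2370.757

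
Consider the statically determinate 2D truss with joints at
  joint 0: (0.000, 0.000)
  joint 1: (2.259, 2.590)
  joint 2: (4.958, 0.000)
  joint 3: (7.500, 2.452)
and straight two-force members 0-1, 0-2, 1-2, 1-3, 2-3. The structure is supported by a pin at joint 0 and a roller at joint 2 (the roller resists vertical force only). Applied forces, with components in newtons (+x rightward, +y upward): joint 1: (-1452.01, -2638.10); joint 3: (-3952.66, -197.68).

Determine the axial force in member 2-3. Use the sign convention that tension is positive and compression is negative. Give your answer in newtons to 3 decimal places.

N=4 nodes, M=5 members, R=3 reactions → 2N=8, M+R=8
member 0 (0-1): L=3.4367, (cx,cy)=(0.6573,0.7536)
member 1 (0-2): L=4.9580, (cx,cy)=(1.0000,0.0000)
member 2 (1-2): L=3.7407, (cx,cy)=(0.7215,-0.6924)
member 3 (1-3): L=5.2428, (cx,cy)=(0.9997,-0.0263)
member 4 (2-3): L=3.5319, (cx,cy)=(0.7197,0.6943)
solve A·x = −loads:
  F[0-1] = -5371.4988 N (compression)
  F[0-2] = -1873.9356 N (compression)
  F[1-2] = +2175.1328 N (tension)
  F[1-3] = -3649.4042 N (compression)
  F[2-3] = -423.1016 N (compression)
  Rx@0 = +5404.6700 N
  Ry@0 = +4048.0753 N
  Ry@2 = -1212.2953 N

-423.102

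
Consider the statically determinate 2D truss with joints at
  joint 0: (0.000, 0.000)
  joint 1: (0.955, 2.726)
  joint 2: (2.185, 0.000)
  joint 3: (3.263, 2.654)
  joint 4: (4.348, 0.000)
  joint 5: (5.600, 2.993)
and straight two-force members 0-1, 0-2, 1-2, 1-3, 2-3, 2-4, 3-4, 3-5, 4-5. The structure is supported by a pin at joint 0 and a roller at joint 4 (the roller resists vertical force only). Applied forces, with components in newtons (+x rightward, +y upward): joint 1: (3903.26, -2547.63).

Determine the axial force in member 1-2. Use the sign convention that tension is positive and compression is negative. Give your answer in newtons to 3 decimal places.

-3215.818

N=6 nodes, M=9 members, R=3 reactions → 2N=12, M+R=12
member 0 (0-1): L=2.8884, (cx,cy)=(0.3306,0.9438)
member 1 (0-2): L=2.1850, (cx,cy)=(1.0000,0.0000)
member 2 (1-2): L=2.9906, (cx,cy)=(0.4113,-0.9115)
member 3 (1-3): L=2.3091, (cx,cy)=(0.9995,-0.0312)
member 4 (2-3): L=2.8646, (cx,cy)=(0.3763,0.9265)
member 5 (2-4): L=2.1630, (cx,cy)=(1.0000,0.0000)
member 6 (3-4): L=2.8672, (cx,cy)=(0.3784,-0.9256)
member 7 (3-5): L=2.3615, (cx,cy)=(0.9896,0.1436)
member 8 (4-5): L=3.2443, (cx,cy)=(0.3859,0.9225)
solve A·x = −loads:
  F[0-1] = +486.4606 N (tension)
  F[0-2] = +3742.4225 N (tension)
  F[1-2] = -3215.8183 N (compression)
  F[1-3] = -2420.9912 N (compression)
  F[2-3] = +3163.8187 N (tension)
  F[2-4] = +1229.2030 N (tension)
  F[3-4] = -3248.2890 N (compression)
  F[3-5] = -0.0000 N (compression)
  F[4-5] = +0.0000 N (tension)
  Rx@0 = -3903.2600 N
  Ry@0 = -459.1026 N
  Ry@4 = +3006.7326 N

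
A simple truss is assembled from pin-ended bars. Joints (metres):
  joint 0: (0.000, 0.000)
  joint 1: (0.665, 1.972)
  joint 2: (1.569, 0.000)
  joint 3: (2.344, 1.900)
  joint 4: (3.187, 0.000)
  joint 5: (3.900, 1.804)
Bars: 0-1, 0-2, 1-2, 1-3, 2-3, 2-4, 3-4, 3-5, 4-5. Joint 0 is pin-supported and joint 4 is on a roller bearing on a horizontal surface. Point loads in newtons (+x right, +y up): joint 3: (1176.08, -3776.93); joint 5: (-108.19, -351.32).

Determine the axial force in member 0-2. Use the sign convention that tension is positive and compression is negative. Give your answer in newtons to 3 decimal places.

1162.494

N=6 nodes, M=9 members, R=3 reactions → 2N=12, M+R=12
member 0 (0-1): L=2.0811, (cx,cy)=(0.3195,0.9476)
member 1 (0-2): L=1.5690, (cx,cy)=(1.0000,0.0000)
member 2 (1-2): L=2.1693, (cx,cy)=(0.4167,-0.9090)
member 3 (1-3): L=1.6805, (cx,cy)=(0.9991,-0.0428)
member 4 (2-3): L=2.0520, (cx,cy)=(0.3777,0.9259)
member 5 (2-4): L=1.6180, (cx,cy)=(1.0000,0.0000)
member 6 (3-4): L=2.0786, (cx,cy)=(0.4056,-0.9141)
member 7 (3-5): L=1.5590, (cx,cy)=(0.9981,-0.0616)
member 8 (4-5): L=1.9398, (cx,cy)=(0.3676,0.9300)
solve A·x = −loads:
  F[0-1] = -296.0627 N (compression)
  F[0-2] = +1162.4943 N (tension)
  F[1-2] = +319.3544 N (tension)
  F[1-3] = -227.8943 N (compression)
  F[2-3] = -313.5260 N (compression)
  F[2-4] = +1413.9888 N (tension)
  F[3-4] = -3827.1016 N (compression)
  F[3-5] = +29.9902 N (tension)
  F[4-5] = -375.7786 N (compression)
  Rx@0 = -1067.8900 N
  Ry@0 = +280.5408 N
  Ry@4 = +3847.7092 N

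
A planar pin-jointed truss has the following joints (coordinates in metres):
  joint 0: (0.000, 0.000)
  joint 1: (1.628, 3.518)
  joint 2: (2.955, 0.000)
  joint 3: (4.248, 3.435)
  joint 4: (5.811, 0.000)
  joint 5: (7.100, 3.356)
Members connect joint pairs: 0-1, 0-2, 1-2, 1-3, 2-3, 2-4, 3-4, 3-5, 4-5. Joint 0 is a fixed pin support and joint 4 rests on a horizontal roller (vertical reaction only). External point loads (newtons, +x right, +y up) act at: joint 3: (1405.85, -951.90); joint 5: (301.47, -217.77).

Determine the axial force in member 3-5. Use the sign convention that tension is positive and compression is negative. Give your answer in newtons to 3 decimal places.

N=6 nodes, M=9 members, R=3 reactions → 2N=12, M+R=12
member 0 (0-1): L=3.8764, (cx,cy)=(0.4200,0.9075)
member 1 (0-2): L=2.9550, (cx,cy)=(1.0000,0.0000)
member 2 (1-2): L=3.7600, (cx,cy)=(0.3529,-0.9356)
member 3 (1-3): L=2.6213, (cx,cy)=(0.9995,-0.0317)
member 4 (2-3): L=3.6703, (cx,cy)=(0.3523,0.9359)
member 5 (2-4): L=2.8560, (cx,cy)=(1.0000,0.0000)
member 6 (3-4): L=3.7739, (cx,cy)=(0.4142,-0.9102)
member 7 (3-5): L=2.8531, (cx,cy)=(0.9996,-0.0277)
member 8 (4-5): L=3.5950, (cx,cy)=(0.3586,0.9335)
solve A·x = −loads:
  F[0-1] = +878.6470 N (tension)
  F[0-2] = +1338.3110 N (tension)
  F[1-2] = -875.1983 N (compression)
  F[1-3] = +678.2326 N (tension)
  F[2-3] = +874.9720 N (tension)
  F[2-4] = +721.1856 N (tension)
  F[3-4] = -1933.4797 N (compression)
  F[3-5] = +381.2049 N (tension)
  F[4-5] = -221.9737 N (compression)
  Rx@0 = -1707.3200 N
  Ry@0 = -797.4039 N
  Ry@4 = +1967.0739 N

381.205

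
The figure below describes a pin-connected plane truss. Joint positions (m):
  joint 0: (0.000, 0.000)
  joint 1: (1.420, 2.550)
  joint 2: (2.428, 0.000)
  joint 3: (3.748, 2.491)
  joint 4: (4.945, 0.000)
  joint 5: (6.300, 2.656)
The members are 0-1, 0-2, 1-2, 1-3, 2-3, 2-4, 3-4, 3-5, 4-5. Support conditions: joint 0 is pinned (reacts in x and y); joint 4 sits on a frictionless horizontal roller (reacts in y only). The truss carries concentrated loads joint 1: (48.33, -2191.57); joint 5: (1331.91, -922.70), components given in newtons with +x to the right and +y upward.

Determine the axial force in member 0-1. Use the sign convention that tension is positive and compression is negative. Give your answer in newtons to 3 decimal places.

-651.396

N=6 nodes, M=9 members, R=3 reactions → 2N=12, M+R=12
member 0 (0-1): L=2.9187, (cx,cy)=(0.4865,0.8737)
member 1 (0-2): L=2.4280, (cx,cy)=(1.0000,0.0000)
member 2 (1-2): L=2.7420, (cx,cy)=(0.3676,-0.9300)
member 3 (1-3): L=2.3287, (cx,cy)=(0.9997,-0.0253)
member 4 (2-3): L=2.8191, (cx,cy)=(0.4682,0.8836)
member 5 (2-4): L=2.5170, (cx,cy)=(1.0000,0.0000)
member 6 (3-4): L=2.7637, (cx,cy)=(0.4331,-0.9013)
member 7 (3-5): L=2.5573, (cx,cy)=(0.9979,0.0645)
member 8 (4-5): L=2.9817, (cx,cy)=(0.4544,0.8908)
solve A·x = −loads:
  F[0-1] = -651.3960 N (compression)
  F[0-2] = +1697.1542 N (tension)
  F[1-2] = -1752.2261 N (compression)
  F[1-3] = +278.9898 N (tension)
  F[2-3] = +1844.1825 N (tension)
  F[2-4] = +189.5083 N (tension)
  F[3-4] = -1666.3453 N (compression)
  F[3-5] = +1868.0201 N (tension)
  F[4-5] = -1171.1427 N (compression)
  Rx@0 = -1380.2400 N
  Ry@0 = +569.1064 N
  Ry@4 = +2545.1636 N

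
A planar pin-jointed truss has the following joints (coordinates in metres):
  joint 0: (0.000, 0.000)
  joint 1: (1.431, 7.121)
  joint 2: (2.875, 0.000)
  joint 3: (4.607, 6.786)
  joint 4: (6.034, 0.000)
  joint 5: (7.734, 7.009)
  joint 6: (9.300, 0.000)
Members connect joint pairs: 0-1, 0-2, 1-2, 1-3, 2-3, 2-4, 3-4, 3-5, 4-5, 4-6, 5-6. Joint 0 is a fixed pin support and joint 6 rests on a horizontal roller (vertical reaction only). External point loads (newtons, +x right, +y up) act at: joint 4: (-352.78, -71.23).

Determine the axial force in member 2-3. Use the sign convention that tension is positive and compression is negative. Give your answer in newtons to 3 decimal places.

-26.940

N=7 nodes, M=11 members, R=3 reactions → 2N=14, M+R=14
member 0 (0-1): L=7.2634, (cx,cy)=(0.1970,0.9804)
member 1 (0-2): L=2.8750, (cx,cy)=(1.0000,0.0000)
member 2 (1-2): L=7.2659, (cx,cy)=(0.1987,-0.9801)
member 3 (1-3): L=3.1936, (cx,cy)=(0.9945,-0.1049)
member 4 (2-3): L=7.0035, (cx,cy)=(0.2473,0.9689)
member 5 (2-4): L=3.1590, (cx,cy)=(1.0000,0.0000)
member 6 (3-4): L=6.9344, (cx,cy)=(0.2058,-0.9786)
member 7 (3-5): L=3.1349, (cx,cy)=(0.9975,0.0711)
member 8 (4-5): L=7.2122, (cx,cy)=(0.2357,0.9718)
member 9 (4-6): L=3.2660, (cx,cy)=(1.0000,0.0000)
member 10 (5-6): L=7.1818, (cx,cy)=(0.2181,-0.9759)
solve A·x = −loads:
  F[0-1] = -25.5148 N (compression)
  F[0-2] = -347.7532 N (compression)
  F[1-2] = +26.6346 N (tension)
  F[1-3] = -10.3773 N (compression)
  F[2-3] = -26.9401 N (compression)
  F[2-4] = -335.7975 N (compression)
  F[3-4] = +23.9649 N (tension)
  F[3-5] = -21.9697 N (compression)
  F[4-5] = +49.1633 N (tension)
  F[4-6] = +10.3257 N (tension)
  F[5-6] = -47.3547 N (compression)
  Rx@0 = +352.7800 N
  Ry@0 = +25.0148 N
  Ry@6 = +46.2152 N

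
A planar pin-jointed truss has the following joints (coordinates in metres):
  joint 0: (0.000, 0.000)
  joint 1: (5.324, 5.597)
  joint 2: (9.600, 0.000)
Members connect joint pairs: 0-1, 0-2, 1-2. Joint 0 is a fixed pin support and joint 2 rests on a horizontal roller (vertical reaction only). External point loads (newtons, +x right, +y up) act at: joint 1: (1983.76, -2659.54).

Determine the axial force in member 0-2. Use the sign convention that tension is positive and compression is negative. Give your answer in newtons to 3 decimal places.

2010.423

N=3 nodes, M=3 members, R=3 reactions → 2N=6, M+R=6
member 0 (0-1): L=7.7247, (cx,cy)=(0.6892,0.7246)
member 1 (0-2): L=9.6000, (cx,cy)=(1.0000,0.0000)
member 2 (1-2): L=7.0435, (cx,cy)=(0.6071,-0.7946)
solve A·x = −loads:
  F[0-1] = -38.6858 N (compression)
  F[0-2] = +2010.4228 N (tension)
  F[1-2] = -3311.5925 N (compression)
  Rx@0 = -1983.7600 N
  Ry@0 = +28.0300 N
  Ry@2 = +2631.5100 N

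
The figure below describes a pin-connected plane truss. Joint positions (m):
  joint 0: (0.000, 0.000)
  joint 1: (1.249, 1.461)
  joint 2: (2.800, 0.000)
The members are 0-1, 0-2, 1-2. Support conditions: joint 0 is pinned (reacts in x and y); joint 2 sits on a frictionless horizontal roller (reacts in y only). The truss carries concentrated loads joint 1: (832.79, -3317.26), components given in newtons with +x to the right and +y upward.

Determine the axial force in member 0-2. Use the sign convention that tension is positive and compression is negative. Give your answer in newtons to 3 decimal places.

2032.195

N=3 nodes, M=3 members, R=3 reactions → 2N=6, M+R=6
member 0 (0-1): L=1.9221, (cx,cy)=(0.6498,0.7601)
member 1 (0-2): L=2.8000, (cx,cy)=(1.0000,0.0000)
member 2 (1-2): L=2.1308, (cx,cy)=(0.7279,-0.6857)
solve A·x = −loads:
  F[0-1] = -1845.7914 N (compression)
  F[0-2] = +2032.1952 N (tension)
  F[1-2] = -2791.8198 N (compression)
  Rx@0 = -832.7900 N
  Ry@0 = +1402.9872 N
  Ry@2 = +1914.2728 N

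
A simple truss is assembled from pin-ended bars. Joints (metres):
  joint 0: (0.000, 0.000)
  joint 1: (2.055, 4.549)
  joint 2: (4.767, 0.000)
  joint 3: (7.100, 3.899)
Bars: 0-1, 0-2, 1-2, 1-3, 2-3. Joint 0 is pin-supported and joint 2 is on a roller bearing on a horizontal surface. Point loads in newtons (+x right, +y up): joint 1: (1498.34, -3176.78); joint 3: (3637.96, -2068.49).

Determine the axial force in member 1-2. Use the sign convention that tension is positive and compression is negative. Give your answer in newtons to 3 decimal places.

N=4 nodes, M=5 members, R=3 reactions → 2N=8, M+R=8
member 0 (0-1): L=4.9916, (cx,cy)=(0.4117,0.9113)
member 1 (0-2): L=4.7670, (cx,cy)=(1.0000,0.0000)
member 2 (1-2): L=5.2961, (cx,cy)=(0.5121,-0.8589)
member 3 (1-3): L=5.0867, (cx,cy)=(0.9918,-0.1278)
member 4 (2-3): L=4.5437, (cx,cy)=(0.5135,0.8581)
solve A·x = −loads:
  F[0-1] = +3961.6918 N (tension)
  F[0-2] = +3505.3162 N (tension)
  F[1-2] = -8580.8037 N (compression)
  F[1-3] = +4564.1006 N (tension)
  F[2-3] = -1730.8546 N (compression)
  Rx@0 = -5136.3000 N
  Ry@0 = -3610.3869 N
  Ry@2 = +8855.6569 N

-8580.804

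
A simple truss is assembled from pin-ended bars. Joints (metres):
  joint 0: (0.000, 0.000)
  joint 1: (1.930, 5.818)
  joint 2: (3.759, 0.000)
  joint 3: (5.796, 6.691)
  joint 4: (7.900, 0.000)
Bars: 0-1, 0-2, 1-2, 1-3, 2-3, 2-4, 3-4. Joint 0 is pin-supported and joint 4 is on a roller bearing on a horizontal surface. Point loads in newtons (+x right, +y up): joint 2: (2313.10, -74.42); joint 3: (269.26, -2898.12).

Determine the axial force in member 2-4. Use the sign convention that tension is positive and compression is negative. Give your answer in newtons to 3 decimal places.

N=5 nodes, M=7 members, R=3 reactions → 2N=10, M+R=10
member 0 (0-1): L=6.1298, (cx,cy)=(0.3149,0.9491)
member 1 (0-2): L=3.7590, (cx,cy)=(1.0000,0.0000)
member 2 (1-2): L=6.0987, (cx,cy)=(0.2999,-0.9540)
member 3 (1-3): L=3.9633, (cx,cy)=(0.9754,0.2203)
member 4 (2-3): L=6.9942, (cx,cy)=(0.2912,0.9566)
member 5 (2-4): L=4.1410, (cx,cy)=(1.0000,0.0000)
member 6 (3-4): L=7.0140, (cx,cy)=(0.3000,-0.9539)
solve A·x = −loads:
  F[0-1] = -614.0407 N (compression)
  F[0-2] = +2775.6950 N (tension)
  F[1-2] = +527.7048 N (tension)
  F[1-3] = -360.4461 N (compression)
  F[2-3] = -448.4349 N (compression)
  F[2-4] = +751.4560 N (tension)
  F[3-4] = -2505.0939 N (compression)
  Rx@0 = -2582.3600 N
  Ry@0 = +582.8100 N
  Ry@4 = +2389.7300 N

751.456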